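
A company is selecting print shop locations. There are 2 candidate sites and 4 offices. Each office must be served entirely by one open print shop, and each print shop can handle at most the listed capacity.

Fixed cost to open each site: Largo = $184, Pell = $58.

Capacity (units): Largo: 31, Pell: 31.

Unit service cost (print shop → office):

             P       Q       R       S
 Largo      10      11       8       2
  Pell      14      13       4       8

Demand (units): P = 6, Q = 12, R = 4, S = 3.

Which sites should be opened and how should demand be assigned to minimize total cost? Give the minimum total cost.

Minimum total cost: 338

Open {Pell}: P→Pell 14·6=84, Q→Pell 13·12=156, R→Pell 4·4=16, S→Pell 8·3=24.
Loads: Pell carries 25/31. Service 280; fixed 58; total 338.
Next best feasible plan costs 414.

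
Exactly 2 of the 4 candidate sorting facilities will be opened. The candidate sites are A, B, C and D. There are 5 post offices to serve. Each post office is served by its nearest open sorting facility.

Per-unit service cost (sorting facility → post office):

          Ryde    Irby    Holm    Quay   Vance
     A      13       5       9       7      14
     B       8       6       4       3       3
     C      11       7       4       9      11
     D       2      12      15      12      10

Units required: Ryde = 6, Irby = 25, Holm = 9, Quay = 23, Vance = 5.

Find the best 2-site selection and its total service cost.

With exactly 2 open, each post office uses its cheapest among the chosen.
{B, D}: Ryde→D 2·6=12, Irby→B 6·25=150, Holm→B 4·9=36, Quay→B 3·23=69, Vance→B 3·5=15. Service cost 282.
{A, B}: service cost 293
{B, C}: service cost 318
Among all 6 size-2 choices, {B, D} is lowest.

Choose B and D; total service cost 282.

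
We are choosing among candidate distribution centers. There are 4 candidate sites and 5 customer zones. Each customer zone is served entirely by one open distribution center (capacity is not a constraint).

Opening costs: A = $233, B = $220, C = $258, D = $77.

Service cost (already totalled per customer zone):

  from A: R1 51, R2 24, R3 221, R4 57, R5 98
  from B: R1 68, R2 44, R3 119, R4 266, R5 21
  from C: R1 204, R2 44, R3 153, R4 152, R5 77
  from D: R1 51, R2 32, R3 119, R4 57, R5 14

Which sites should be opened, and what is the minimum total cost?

Open D only; minimum total cost 350.

For any fixed open set, each customer zone goes to its cheapest open site; total = fixed + service.
{D}: R1→D 51, R2→D 32, R3→D 119, R4→D 57, R5→D 14. Service 273; fixed 77; total 350.
{B, D}: service 273 + fixed 297 = 570
{A, D}: R1→A 51, R2→A 24, R3→D 119, R4→A 57, R5→D 14. Service 265; fixed 310; total 575.
{A, B, C, D}: R1→A 51, R2→A 24, R3→B 119, R4→A 57, R5→D 14. Service 265; fixed 788; total 1053.
No other subset beats 350.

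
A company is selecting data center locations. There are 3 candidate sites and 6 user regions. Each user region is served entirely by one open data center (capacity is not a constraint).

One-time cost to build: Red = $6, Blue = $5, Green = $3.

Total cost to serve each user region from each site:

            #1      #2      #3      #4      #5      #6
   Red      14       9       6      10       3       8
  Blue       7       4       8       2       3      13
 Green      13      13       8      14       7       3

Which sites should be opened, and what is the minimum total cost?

For any fixed open set, each user region goes to its cheapest open site; total = fixed + service.
{Blue, Green}: #1→Blue 7, #2→Blue 4, #3→Blue 8, #4→Blue 2, #5→Blue 3, #6→Green 3. Service 27; fixed 8; total 35.
{Red, Blue, Green}: #1→Blue 7, #2→Blue 4, #3→Red 6, #4→Blue 2, #5→Red 3, #6→Green 3. Service 25; fixed 14; total 39.
{Red, Blue}: service 30 + fixed 11 = 41
{Green}: service 58 + fixed 3 = 61
No other subset beats 35.

Open Blue and Green; minimum total cost 35.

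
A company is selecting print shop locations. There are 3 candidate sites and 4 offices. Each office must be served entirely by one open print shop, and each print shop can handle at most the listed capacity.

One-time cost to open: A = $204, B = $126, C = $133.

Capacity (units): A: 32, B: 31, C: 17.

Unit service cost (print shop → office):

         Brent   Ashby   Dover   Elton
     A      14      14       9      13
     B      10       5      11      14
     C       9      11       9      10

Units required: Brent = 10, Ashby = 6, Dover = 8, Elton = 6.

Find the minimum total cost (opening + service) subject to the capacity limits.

Minimum total cost: 428

Open {B}: Brent→B 10·10=100, Ashby→B 5·6=30, Dover→B 11·8=88, Elton→B 14·6=84.
Loads: B carries 30/31. Service 302; fixed 126; total 428.
Next best feasible plan costs 521.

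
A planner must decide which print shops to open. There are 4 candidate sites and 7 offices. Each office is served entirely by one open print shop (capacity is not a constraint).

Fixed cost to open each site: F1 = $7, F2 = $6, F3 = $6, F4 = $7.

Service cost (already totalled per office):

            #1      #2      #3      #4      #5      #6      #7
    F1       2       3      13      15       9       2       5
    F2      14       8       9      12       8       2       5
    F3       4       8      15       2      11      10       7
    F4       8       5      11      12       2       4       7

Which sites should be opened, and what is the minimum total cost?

For any fixed open set, each office goes to its cheapest open site; total = fixed + service.
{F1, F3, F4}: #1→F1 2, #2→F1 3, #3→F4 11, #4→F3 2, #5→F4 2, #6→F1 2, #7→F1 5. Service 27; fixed 20; total 47.
{F2, F3, F4}: service 29 + fixed 19 = 48
{F3, F4}: service 35 + fixed 13 = 48
{F1, F2, F3, F4}: #1→F1 2, #2→F1 3, #3→F2 9, #4→F3 2, #5→F4 2, #6→F1 2, #7→F1 5. Service 25; fixed 26; total 51.
No other subset beats 47.

Open F1, F3 and F4; minimum total cost 47.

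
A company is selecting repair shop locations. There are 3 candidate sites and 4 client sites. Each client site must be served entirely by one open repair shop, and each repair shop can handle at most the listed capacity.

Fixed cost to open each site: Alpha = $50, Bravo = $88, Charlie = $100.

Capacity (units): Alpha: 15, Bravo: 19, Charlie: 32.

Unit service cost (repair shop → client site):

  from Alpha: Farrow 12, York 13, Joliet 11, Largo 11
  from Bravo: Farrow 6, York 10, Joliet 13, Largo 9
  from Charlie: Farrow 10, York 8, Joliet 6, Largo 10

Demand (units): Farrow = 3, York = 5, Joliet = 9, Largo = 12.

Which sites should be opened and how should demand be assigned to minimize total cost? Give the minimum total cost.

Open {Charlie}: Farrow→Charlie 10·3=30, York→Charlie 8·5=40, Joliet→Charlie 6·9=54, Largo→Charlie 10·12=120.
Loads: Charlie carries 29/32. Service 244; fixed 100; total 344.
Next best feasible plan costs 394.

Minimum total cost: 344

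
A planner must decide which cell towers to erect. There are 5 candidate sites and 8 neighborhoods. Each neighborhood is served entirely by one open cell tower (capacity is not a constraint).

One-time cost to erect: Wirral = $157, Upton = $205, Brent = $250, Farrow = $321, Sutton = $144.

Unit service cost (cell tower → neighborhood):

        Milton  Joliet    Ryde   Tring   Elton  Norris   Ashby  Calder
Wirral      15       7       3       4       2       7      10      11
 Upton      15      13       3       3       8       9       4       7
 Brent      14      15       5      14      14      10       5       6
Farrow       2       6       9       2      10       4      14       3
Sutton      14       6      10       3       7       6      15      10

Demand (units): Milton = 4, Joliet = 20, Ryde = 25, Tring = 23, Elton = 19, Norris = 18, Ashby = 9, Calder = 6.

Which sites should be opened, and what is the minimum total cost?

For any fixed open set, each neighborhood goes to its cheapest open site; total = fixed + service.
{Wirral}: Milton→Wirral 15·4=60, Joliet→Wirral 7·20=140, Ryde→Wirral 3·25=75, Tring→Wirral 4·23=92, Elton→Wirral 2·19=38, Norris→Wirral 7·18=126, Ashby→Wirral 10·9=90, Calder→Wirral 11·6=66. Service 687; fixed 157; total 844.
{Wirral, Sutton}: service 616 + fixed 301 = 917
{Wirral, Farrow}: Milton→Farrow 2·4=8, Joliet→Farrow 6·20=120, Ryde→Wirral 3·25=75, Tring→Farrow 2·23=46, Elton→Wirral 2·19=38, Norris→Farrow 4·18=72, Ashby→Wirral 10·9=90, Calder→Farrow 3·6=18. Service 467; fixed 478; total 945.
{Wirral, Upton, Brent, Farrow, Sutton}: service 413 + fixed 1077 = 1490
No other subset beats 844.

Open Wirral only; minimum total cost 844.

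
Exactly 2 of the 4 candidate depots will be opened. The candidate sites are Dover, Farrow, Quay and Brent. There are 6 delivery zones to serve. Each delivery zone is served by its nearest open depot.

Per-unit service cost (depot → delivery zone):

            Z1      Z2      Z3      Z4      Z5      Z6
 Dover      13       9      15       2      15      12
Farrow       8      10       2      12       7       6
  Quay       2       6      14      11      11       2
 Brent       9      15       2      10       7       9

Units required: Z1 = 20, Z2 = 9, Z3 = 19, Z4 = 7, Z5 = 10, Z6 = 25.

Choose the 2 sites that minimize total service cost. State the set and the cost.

With exactly 2 open, each delivery zone uses its cheapest among the chosen.
{Quay, Brent}: Z1→Quay 2·20=40, Z2→Quay 6·9=54, Z3→Brent 2·19=38, Z4→Brent 10·7=70, Z5→Brent 7·10=70, Z6→Quay 2·25=50. Service cost 322.
{Farrow, Quay}: service cost 329
{Dover, Farrow}: service cost 513
Among all 6 size-2 choices, {Quay, Brent} is lowest.

Choose Quay and Brent; total service cost 322.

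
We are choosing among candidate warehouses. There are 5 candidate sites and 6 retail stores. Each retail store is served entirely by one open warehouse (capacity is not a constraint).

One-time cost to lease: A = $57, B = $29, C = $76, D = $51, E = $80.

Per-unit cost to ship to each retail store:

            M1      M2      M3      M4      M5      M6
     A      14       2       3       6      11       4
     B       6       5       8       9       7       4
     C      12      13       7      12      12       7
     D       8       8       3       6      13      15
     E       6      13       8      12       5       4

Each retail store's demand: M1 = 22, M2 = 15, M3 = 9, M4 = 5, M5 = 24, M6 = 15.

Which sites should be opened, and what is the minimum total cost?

For any fixed open set, each retail store goes to its cheapest open site; total = fixed + service.
{A, B}: M1→B 6·22=132, M2→A 2·15=30, M3→A 3·9=27, M4→A 6·5=30, M5→B 7·24=168, M6→A 4·15=60. Service 447; fixed 86; total 533.
{A, E}: service 399 + fixed 137 = 536
{A, B, E}: service 399 + fixed 166 = 565
{A, B, C, D, E}: M1→B 6·22=132, M2→A 2·15=30, M3→A 3·9=27, M4→A 6·5=30, M5→E 5·24=120, M6→A 4·15=60. Service 399; fixed 293; total 692.
No other subset beats 533.

Open A and B; minimum total cost 533.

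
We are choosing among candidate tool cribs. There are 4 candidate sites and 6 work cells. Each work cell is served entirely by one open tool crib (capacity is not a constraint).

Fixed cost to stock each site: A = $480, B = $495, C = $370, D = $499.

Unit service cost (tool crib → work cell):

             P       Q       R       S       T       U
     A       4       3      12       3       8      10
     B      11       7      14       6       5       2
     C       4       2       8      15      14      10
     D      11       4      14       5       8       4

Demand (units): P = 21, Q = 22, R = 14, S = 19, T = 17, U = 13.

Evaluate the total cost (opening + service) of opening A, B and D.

Each work cell is assigned to its cheapest site among the open ones.
{A, B, D}: P→A 4·21=84, Q→A 3·22=66, R→A 12·14=168, S→A 3·19=57, T→B 5·17=85, U→B 2·13=26. Service 486; fixed 1474; total 1960.

Total cost: 1960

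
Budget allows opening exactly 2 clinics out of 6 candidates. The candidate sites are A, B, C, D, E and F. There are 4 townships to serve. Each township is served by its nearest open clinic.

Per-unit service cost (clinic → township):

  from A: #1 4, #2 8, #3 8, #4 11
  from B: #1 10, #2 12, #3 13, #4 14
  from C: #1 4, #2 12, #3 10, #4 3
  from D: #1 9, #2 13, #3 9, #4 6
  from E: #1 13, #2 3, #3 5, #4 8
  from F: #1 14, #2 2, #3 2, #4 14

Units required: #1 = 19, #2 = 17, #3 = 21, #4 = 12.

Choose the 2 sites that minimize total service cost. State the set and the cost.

With exactly 2 open, each township uses its cheapest among the chosen.
{C, F}: #1→C 4·19=76, #2→F 2·17=34, #3→F 2·21=42, #4→C 3·12=36. Service cost 188.
{C, E}: service cost 268
{A, F}: service cost 284
Among all 15 size-2 choices, {C, F} is lowest.

Choose C and F; total service cost 188.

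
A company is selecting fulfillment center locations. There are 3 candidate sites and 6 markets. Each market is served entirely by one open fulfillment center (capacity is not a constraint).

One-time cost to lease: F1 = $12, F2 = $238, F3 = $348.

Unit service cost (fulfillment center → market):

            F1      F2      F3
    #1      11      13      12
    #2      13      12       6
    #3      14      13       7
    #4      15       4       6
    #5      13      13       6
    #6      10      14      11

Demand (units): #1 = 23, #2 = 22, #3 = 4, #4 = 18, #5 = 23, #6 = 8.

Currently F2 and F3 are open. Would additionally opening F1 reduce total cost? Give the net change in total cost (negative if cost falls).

Yes — net change −19 (cost falls by 19).

Current service cost with {F2, F3}: 734.
Adding F1: each market re-picks its cheapest; new service cost 703, saving 31.
Extra fixed cost: 12. Net change = 12 − 31 = -19.
(Totals: 1320 → 1301.)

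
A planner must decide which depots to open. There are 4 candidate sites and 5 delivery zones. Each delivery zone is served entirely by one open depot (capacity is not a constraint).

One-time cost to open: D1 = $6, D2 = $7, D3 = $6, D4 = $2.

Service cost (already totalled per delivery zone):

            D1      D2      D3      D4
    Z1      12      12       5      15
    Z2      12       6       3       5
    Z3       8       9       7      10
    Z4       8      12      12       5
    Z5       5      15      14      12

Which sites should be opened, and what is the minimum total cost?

For any fixed open set, each delivery zone goes to its cheapest open site; total = fixed + service.
{D1, D3, D4}: Z1→D3 5, Z2→D3 3, Z3→D3 7, Z4→D4 5, Z5→D1 5. Service 25; fixed 14; total 39.
{D1, D3}: Z1→D3 5, Z2→D3 3, Z3→D3 7, Z4→D1 8, Z5→D1 5. Service 28; fixed 12; total 40.
{D3, D4}: service 32 + fixed 8 = 40
{D1, D2, D3, D4}: Z1→D3 5, Z2→D3 3, Z3→D3 7, Z4→D4 5, Z5→D1 5. Service 25; fixed 21; total 46.
(All 15 nonempty subsets were checked; D1, D3 and D4 is lowest.)

Open D1, D3 and D4; minimum total cost 39.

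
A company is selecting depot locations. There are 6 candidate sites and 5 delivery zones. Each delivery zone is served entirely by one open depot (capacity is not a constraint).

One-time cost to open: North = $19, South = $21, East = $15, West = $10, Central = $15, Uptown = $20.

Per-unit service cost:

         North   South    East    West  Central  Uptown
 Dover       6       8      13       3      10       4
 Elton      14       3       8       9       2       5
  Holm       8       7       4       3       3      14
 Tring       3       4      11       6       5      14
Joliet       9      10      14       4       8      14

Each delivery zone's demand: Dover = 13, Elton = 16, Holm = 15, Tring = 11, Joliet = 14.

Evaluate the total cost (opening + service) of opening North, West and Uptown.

Total cost: 302

Each delivery zone is assigned to its cheapest site among the open ones.
{North, West, Uptown}: Dover→West 3·13=39, Elton→Uptown 5·16=80, Holm→West 3·15=45, Tring→North 3·11=33, Joliet→West 4·14=56. Service 253; fixed 49; total 302.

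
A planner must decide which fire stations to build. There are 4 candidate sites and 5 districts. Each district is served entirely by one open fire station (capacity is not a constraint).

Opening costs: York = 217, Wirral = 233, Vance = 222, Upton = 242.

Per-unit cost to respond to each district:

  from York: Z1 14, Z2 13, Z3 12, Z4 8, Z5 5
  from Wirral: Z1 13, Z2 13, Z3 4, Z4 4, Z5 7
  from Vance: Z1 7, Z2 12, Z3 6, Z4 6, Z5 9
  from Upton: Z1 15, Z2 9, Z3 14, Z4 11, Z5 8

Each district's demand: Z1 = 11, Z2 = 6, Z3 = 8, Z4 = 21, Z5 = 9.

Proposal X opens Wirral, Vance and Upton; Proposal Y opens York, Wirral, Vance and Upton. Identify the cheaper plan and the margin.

Proposal X: {Wirral, Vance, Upton}: Z1→Vance 7·11=77, Z2→Upton 9·6=54, Z3→Wirral 4·8=32, Z4→Wirral 4·21=84, Z5→Wirral 7·9=63. Service 310; fixed 697; total 1007.
Proposal Y: {York, Wirral, Vance, Upton}: Z1→Vance 7·11=77, Z2→Upton 9·6=54, Z3→Wirral 4·8=32, Z4→Wirral 4·21=84, Z5→York 5·9=45. Service 292; fixed 914; total 1206.
Difference: |1007 − 1206| = 199.

Proposal X is cheaper by 199.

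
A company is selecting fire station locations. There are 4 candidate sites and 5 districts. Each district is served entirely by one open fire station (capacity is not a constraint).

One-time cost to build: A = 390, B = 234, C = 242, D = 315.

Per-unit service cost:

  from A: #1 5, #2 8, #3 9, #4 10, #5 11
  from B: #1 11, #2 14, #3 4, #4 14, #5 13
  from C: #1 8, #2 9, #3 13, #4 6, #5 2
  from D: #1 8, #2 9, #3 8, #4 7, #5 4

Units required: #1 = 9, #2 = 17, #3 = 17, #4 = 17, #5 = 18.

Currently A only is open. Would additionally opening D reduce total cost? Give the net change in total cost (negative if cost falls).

Current service cost with {A}: 702.
Adding D: each district re-picks its cheapest; new service cost 508, saving 194.
Extra fixed cost: 315. Net change = 315 − 194 = 121.
(Totals: 1092 → 1213.)

No — net change +121 (cost rises by 121).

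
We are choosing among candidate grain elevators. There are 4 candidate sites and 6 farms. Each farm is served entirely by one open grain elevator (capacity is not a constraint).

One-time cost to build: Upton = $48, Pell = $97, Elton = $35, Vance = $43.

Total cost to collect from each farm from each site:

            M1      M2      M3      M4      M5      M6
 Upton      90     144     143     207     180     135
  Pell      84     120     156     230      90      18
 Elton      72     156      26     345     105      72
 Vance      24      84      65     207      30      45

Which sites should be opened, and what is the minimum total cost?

For any fixed open set, each farm goes to its cheapest open site; total = fixed + service.
{Elton, Vance}: M1→Vance 24, M2→Vance 84, M3→Elton 26, M4→Vance 207, M5→Vance 30, M6→Vance 45. Service 416; fixed 78; total 494.
{Vance}: service 455 + fixed 43 = 498
{Upton, Elton, Vance}: M1→Vance 24, M2→Vance 84, M3→Elton 26, M4→Upton 207, M5→Vance 30, M6→Vance 45. Service 416; fixed 126; total 542.
{Upton, Pell, Elton, Vance}: M1→Vance 24, M2→Vance 84, M3→Elton 26, M4→Upton 207, M5→Vance 30, M6→Pell 18. Service 389; fixed 223; total 612.
No other subset beats 494.

Open Elton and Vance; minimum total cost 494.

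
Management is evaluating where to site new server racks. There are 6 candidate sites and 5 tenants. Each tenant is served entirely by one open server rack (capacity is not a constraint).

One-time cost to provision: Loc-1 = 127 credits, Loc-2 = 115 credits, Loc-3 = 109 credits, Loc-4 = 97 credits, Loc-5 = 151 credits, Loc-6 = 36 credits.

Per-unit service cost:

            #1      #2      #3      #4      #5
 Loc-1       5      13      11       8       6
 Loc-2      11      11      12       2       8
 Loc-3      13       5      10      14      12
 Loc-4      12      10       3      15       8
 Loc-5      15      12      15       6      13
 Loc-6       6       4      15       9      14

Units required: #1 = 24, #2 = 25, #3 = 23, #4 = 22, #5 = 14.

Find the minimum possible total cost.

Minimum total cost: 717

For any fixed open set, each tenant goes to its cheapest open site; total = fixed + service.
{Loc-2, Loc-4, Loc-6}: #1→Loc-6 6·24=144, #2→Loc-6 4·25=100, #3→Loc-4 3·23=69, #4→Loc-2 2·22=44, #5→Loc-2 8·14=112. Service 469; fixed 248; total 717.
{Loc-4, Loc-6}: service 623 + fixed 133 = 756
{Loc-1, Loc-2, Loc-4, Loc-6}: service 417 + fixed 375 = 792
{Loc-1, Loc-2, Loc-3, Loc-4, Loc-5, Loc-6}: #1→Loc-1 5·24=120, #2→Loc-6 4·25=100, #3→Loc-4 3·23=69, #4→Loc-2 2·22=44, #5→Loc-1 6·14=84. Service 417; fixed 635; total 1052.
No other subset beats 717.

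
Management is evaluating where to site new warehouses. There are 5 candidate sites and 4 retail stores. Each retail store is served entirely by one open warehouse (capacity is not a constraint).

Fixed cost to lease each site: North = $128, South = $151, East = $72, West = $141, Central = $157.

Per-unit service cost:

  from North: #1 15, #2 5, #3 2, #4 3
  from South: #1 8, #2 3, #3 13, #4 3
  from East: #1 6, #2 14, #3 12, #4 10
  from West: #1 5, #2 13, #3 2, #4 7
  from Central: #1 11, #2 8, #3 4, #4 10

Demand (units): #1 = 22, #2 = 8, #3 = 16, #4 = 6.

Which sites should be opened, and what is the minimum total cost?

For any fixed open set, each retail store goes to its cheapest open site; total = fixed + service.
{North, East}: #1→East 6·22=132, #2→North 5·8=40, #3→North 2·16=32, #4→North 3·6=18. Service 222; fixed 200; total 422.
{West}: service 288 + fixed 141 = 429
{North, West}: service 200 + fixed 269 = 469
{North, South, East, West, Central}: service 184 + fixed 649 = 833
No other subset beats 422.

Open North and East; minimum total cost 422.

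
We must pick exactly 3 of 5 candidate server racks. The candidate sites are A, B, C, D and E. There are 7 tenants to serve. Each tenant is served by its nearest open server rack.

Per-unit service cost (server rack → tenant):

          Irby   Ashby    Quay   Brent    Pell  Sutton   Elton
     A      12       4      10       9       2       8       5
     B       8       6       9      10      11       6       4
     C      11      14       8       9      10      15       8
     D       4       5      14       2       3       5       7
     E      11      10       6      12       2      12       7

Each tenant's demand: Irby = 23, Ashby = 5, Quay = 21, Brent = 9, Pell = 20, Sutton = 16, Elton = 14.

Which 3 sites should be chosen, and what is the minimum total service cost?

Choose B, D and E; total service cost 437.

With exactly 3 open, each tenant uses its cheapest among the chosen.
{B, D, E}: Irby→D 4·23=92, Ashby→D 5·5=25, Quay→E 6·21=126, Brent→D 2·9=18, Pell→E 2·20=40, Sutton→D 5·16=80, Elton→B 4·14=56. Service cost 437.
{A, D, E}: service cost 446
{C, D, E}: service cost 479
Among all 10 size-3 choices, {B, D, E} is lowest.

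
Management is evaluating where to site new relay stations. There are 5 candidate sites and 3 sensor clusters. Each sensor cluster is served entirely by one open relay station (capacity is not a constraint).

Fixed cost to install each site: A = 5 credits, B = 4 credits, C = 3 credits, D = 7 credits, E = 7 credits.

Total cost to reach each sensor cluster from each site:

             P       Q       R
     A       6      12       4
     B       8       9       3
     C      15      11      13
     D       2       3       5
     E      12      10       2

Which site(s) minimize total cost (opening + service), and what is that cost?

For any fixed open set, each sensor cluster goes to its cheapest open site; total = fixed + service.
{D}: P→D 2, Q→D 3, R→D 5. Service 10; fixed 7; total 17.
{B, D}: service 8 + fixed 11 = 19
{C, D}: P→D 2, Q→D 3, R→D 5. Service 10; fixed 10; total 20.
{A, B, C, D, E}: service 7 + fixed 26 = 33
No other subset beats 17.

Open D only; minimum total cost 17.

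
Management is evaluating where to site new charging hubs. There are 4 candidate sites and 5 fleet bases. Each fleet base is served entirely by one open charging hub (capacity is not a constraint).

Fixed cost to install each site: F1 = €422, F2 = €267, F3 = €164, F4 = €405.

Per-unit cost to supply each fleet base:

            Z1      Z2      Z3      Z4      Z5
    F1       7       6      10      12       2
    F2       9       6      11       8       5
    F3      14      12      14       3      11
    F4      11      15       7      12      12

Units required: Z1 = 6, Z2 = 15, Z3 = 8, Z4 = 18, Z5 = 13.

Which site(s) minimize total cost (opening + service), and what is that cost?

Open F2 only; minimum total cost 708.

For any fixed open set, each fleet base goes to its cheapest open site; total = fixed + service.
{F2}: Z1→F2 9·6=54, Z2→F2 6·15=90, Z3→F2 11·8=88, Z4→F2 8·18=144, Z5→F2 5·13=65. Service 441; fixed 267; total 708.
{F3}: Z1→F3 14·6=84, Z2→F3 12·15=180, Z3→F3 14·8=112, Z4→F3 3·18=54, Z5→F3 11·13=143. Service 573; fixed 164; total 737.
{F2, F3}: service 351 + fixed 431 = 782
{F1, F2, F3, F4}: Z1→F1 7·6=42, Z2→F1 6·15=90, Z3→F4 7·8=56, Z4→F3 3·18=54, Z5→F1 2·13=26. Service 268; fixed 1258; total 1526.
No other subset beats 708.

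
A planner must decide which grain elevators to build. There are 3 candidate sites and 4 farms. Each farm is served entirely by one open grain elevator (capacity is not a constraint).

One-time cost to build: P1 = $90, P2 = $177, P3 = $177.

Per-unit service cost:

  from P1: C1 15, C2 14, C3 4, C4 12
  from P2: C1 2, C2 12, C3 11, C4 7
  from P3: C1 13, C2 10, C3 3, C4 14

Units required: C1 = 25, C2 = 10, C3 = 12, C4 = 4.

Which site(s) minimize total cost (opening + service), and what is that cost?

For any fixed open set, each farm goes to its cheapest open site; total = fixed + service.
{P2}: C1→P2 2·25=50, C2→P2 12·10=120, C3→P2 11·12=132, C4→P2 7·4=28. Service 330; fixed 177; total 507.
{P1, P2}: service 246 + fixed 267 = 513
{P2, P3}: service 214 + fixed 354 = 568
{P1, P2, P3}: service 214 + fixed 444 = 658
No other subset beats 507.

Open P2 only; minimum total cost 507.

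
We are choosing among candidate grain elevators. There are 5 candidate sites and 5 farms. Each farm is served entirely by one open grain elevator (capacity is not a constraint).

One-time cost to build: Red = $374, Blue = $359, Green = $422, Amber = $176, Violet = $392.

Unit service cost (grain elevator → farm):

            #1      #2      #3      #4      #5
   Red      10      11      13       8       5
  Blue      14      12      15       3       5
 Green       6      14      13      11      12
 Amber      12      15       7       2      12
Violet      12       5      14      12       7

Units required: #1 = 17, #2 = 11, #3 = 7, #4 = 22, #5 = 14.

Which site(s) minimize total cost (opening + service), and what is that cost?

Open Amber only; minimum total cost 806.

For any fixed open set, each farm goes to its cheapest open site; total = fixed + service.
{Amber}: #1→Amber 12·17=204, #2→Amber 15·11=165, #3→Amber 7·7=49, #4→Amber 2·22=44, #5→Amber 12·14=168. Service 630; fixed 176; total 806.
{Blue}: service 611 + fixed 359 = 970
{Red}: service 628 + fixed 374 = 1002
{Red, Blue, Green, Amber, Violet}: service 320 + fixed 1723 = 2043
No other subset beats 806.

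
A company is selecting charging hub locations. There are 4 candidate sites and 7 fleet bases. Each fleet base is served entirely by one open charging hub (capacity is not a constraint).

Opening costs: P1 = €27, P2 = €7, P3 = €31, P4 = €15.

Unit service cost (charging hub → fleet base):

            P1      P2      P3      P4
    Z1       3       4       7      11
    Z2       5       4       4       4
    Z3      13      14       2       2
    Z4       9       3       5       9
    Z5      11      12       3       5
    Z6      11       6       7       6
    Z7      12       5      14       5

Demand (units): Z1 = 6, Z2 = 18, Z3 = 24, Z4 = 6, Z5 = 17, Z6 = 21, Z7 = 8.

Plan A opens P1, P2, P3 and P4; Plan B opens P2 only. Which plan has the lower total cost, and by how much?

Plan A is cheaper by 374.

Plan A: {P1, P2, P3, P4}: Z1→P1 3·6=18, Z2→P2 4·18=72, Z3→P3 2·24=48, Z4→P2 3·6=18, Z5→P3 3·17=51, Z6→P2 6·21=126, Z7→P2 5·8=40. Service 373; fixed 80; total 453.
Plan B: {P2}: Z1→P2 4·6=24, Z2→P2 4·18=72, Z3→P2 14·24=336, Z4→P2 3·6=18, Z5→P2 12·17=204, Z6→P2 6·21=126, Z7→P2 5·8=40. Service 820; fixed 7; total 827.
Difference: |453 − 827| = 374.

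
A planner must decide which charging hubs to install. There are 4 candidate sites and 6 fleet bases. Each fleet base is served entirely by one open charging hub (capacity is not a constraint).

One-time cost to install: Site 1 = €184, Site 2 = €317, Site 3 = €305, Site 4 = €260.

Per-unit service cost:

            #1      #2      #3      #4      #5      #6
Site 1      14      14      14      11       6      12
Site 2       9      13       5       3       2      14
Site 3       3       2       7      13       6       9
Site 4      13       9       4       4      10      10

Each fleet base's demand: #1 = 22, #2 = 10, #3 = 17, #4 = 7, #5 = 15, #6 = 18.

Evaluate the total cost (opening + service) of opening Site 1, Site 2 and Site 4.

Total cost: 1348

Each fleet base is assigned to its cheapest site among the open ones.
{Site 1, Site 2, Site 4}: #1→Site 2 9·22=198, #2→Site 4 9·10=90, #3→Site 4 4·17=68, #4→Site 2 3·7=21, #5→Site 2 2·15=30, #6→Site 4 10·18=180. Service 587; fixed 761; total 1348.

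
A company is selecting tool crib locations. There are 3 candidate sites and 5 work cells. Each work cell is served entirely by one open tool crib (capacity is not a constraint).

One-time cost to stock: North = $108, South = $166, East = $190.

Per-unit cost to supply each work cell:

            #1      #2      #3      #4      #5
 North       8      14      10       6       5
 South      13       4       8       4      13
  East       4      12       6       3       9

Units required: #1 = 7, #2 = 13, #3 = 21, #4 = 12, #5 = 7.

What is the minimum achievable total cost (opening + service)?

For any fixed open set, each work cell goes to its cheapest open site; total = fixed + service.
{East}: #1→East 4·7=28, #2→East 12·13=156, #3→East 6·21=126, #4→East 3·12=36, #5→East 9·7=63. Service 409; fixed 190; total 599.
{South}: service 450 + fixed 166 = 616
{North, South}: #1→North 8·7=56, #2→South 4·13=52, #3→South 8·21=168, #4→South 4·12=48, #5→North 5·7=35. Service 359; fixed 274; total 633.
{North, South, East}: service 277 + fixed 464 = 741
No other subset beats 599.

Minimum total cost: 599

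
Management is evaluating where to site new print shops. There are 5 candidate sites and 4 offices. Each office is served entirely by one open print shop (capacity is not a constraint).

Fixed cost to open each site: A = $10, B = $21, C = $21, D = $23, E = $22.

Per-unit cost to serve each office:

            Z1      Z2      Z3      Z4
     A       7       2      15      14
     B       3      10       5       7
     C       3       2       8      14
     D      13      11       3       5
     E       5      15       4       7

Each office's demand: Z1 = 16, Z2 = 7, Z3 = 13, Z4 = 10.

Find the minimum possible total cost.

For any fixed open set, each office goes to its cheapest open site; total = fixed + service.
{C, D}: Z1→C 3·16=48, Z2→C 2·7=14, Z3→D 3·13=39, Z4→D 5·10=50. Service 151; fixed 44; total 195.
{A, B, D}: service 151 + fixed 54 = 205
{A, C, D}: service 151 + fixed 54 = 205
{A, B, C, D, E}: Z1→B 3·16=48, Z2→A 2·7=14, Z3→D 3·13=39, Z4→D 5·10=50. Service 151; fixed 97; total 248.
No other subset beats 195.

Minimum total cost: 195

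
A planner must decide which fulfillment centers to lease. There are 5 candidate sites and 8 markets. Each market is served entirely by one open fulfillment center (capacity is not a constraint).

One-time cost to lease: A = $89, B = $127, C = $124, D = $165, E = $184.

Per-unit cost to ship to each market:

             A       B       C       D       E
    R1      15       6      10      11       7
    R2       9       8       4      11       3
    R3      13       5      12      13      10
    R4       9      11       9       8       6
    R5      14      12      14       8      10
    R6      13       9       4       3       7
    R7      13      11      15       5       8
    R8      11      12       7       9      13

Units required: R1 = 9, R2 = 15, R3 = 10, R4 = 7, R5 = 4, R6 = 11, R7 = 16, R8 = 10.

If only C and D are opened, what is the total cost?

Total cost: 830

Each market is assigned to its cheapest site among the open ones.
{C, D}: R1→C 10·9=90, R2→C 4·15=60, R3→C 12·10=120, R4→D 8·7=56, R5→D 8·4=32, R6→D 3·11=33, R7→D 5·16=80, R8→C 7·10=70. Service 541; fixed 289; total 830.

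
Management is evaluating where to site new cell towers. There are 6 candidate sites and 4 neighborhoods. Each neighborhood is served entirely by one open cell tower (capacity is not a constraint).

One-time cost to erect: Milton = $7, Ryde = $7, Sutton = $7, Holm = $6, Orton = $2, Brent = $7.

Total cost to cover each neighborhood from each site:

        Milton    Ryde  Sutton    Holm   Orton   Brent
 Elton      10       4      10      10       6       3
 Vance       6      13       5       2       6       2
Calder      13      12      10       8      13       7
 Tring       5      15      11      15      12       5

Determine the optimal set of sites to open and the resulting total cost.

For any fixed open set, each neighborhood goes to its cheapest open site; total = fixed + service.
{Brent}: Elton→Brent 3, Vance→Brent 2, Calder→Brent 7, Tring→Brent 5. Service 17; fixed 7; total 24.
{Orton, Brent}: Elton→Brent 3, Vance→Brent 2, Calder→Brent 7, Tring→Brent 5. Service 17; fixed 9; total 26.
{Holm, Brent}: service 17 + fixed 13 = 30
{Milton, Ryde, Sutton, Holm, Orton, Brent}: Elton→Brent 3, Vance→Holm 2, Calder→Brent 7, Tring→Milton 5. Service 17; fixed 36; total 53.
No other subset beats 24.

Open Brent only; minimum total cost 24.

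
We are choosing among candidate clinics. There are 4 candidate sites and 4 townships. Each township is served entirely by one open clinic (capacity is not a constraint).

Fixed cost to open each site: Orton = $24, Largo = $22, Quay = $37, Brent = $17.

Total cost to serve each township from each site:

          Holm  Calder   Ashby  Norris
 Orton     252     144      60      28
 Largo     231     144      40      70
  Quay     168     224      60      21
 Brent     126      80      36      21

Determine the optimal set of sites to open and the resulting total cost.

For any fixed open set, each township goes to its cheapest open site; total = fixed + service.
{Brent}: Holm→Brent 126, Calder→Brent 80, Ashby→Brent 36, Norris→Brent 21. Service 263; fixed 17; total 280.
{Largo, Brent}: service 263 + fixed 39 = 302
{Orton, Brent}: Holm→Brent 126, Calder→Brent 80, Ashby→Brent 36, Norris→Brent 21. Service 263; fixed 41; total 304.
{Orton, Largo, Quay, Brent}: Holm→Brent 126, Calder→Brent 80, Ashby→Brent 36, Norris→Quay 21. Service 263; fixed 100; total 363.
(All 15 nonempty subsets were checked; Brent only is lowest.)

Open Brent only; minimum total cost 280.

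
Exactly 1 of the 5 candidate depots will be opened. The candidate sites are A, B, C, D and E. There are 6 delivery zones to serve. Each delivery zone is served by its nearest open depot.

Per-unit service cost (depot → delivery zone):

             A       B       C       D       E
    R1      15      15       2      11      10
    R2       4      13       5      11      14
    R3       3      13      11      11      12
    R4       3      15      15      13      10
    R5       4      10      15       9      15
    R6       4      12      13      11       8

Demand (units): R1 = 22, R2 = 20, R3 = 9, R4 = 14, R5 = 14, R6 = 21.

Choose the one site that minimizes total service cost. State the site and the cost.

Choose A only; total service cost 619.

With exactly 1 open, each delivery zone uses its cheapest among the chosen.
{A}: R1→A 15·22=330, R2→A 4·20=80, R3→A 3·9=27, R4→A 3·14=42, R5→A 4·14=56, R6→A 4·21=84. Service cost 619.
{C}: service cost 936
{D}: service cost 1100
Among all 5 size-1 choices, {A} is lowest.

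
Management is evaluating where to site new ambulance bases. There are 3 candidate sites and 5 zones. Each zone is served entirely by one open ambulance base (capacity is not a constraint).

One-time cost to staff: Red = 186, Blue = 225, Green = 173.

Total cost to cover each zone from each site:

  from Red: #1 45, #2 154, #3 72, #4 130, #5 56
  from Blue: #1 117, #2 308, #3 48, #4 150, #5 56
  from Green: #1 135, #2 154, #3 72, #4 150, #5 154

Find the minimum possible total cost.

Minimum total cost: 643

For any fixed open set, each zone goes to its cheapest open site; total = fixed + service.
{Red}: #1→Red 45, #2→Red 154, #3→Red 72, #4→Red 130, #5→Red 56. Service 457; fixed 186; total 643.
{Red, Green}: #1→Red 45, #2→Red 154, #3→Red 72, #4→Red 130, #5→Red 56. Service 457; fixed 359; total 816.
{Green}: #1→Green 135, #2→Green 154, #3→Green 72, #4→Green 150, #5→Green 154. Service 665; fixed 173; total 838.
{Red, Blue, Green}: service 433 + fixed 584 = 1017
(All 7 nonempty subsets were checked; Red only is lowest.)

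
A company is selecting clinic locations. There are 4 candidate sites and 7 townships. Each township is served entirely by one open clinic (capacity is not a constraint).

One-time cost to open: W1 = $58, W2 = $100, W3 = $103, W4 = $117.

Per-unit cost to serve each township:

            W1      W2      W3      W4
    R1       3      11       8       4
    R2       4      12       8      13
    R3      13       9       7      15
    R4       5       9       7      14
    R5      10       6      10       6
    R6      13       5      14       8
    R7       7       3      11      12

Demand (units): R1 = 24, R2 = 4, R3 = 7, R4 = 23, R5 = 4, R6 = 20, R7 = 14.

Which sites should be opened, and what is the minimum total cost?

Open W1 and W2; minimum total cost 590.

For any fixed open set, each township goes to its cheapest open site; total = fixed + service.
{W1, W2}: R1→W1 3·24=72, R2→W1 4·4=16, R3→W2 9·7=63, R4→W1 5·23=115, R5→W2 6·4=24, R6→W2 5·20=100, R7→W2 3·14=42. Service 432; fixed 158; total 590.
{W1, W2, W3}: service 418 + fixed 261 = 679
{W1, W2, W4}: service 432 + fixed 275 = 707
{W1, W2, W3, W4}: R1→W1 3·24=72, R2→W1 4·4=16, R3→W3 7·7=49, R4→W1 5·23=115, R5→W2 6·4=24, R6→W2 5·20=100, R7→W2 3·14=42. Service 418; fixed 378; total 796.
(All 15 nonempty subsets were checked; W1 and W2 is lowest.)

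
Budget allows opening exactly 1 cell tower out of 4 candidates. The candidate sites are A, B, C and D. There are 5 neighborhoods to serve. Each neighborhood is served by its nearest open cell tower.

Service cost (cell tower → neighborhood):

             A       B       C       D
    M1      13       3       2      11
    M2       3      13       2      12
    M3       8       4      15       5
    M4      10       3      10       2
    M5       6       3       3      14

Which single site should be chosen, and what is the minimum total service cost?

With exactly 1 open, each neighborhood uses its cheapest among the chosen.
{B}: M1→B 3, M2→B 13, M3→B 4, M4→B 3, M5→B 3. Service cost 26.
{C}: service cost 32
{A}: service cost 40
Among all 4 size-1 choices, {B} is lowest.

Choose B only; total service cost 26.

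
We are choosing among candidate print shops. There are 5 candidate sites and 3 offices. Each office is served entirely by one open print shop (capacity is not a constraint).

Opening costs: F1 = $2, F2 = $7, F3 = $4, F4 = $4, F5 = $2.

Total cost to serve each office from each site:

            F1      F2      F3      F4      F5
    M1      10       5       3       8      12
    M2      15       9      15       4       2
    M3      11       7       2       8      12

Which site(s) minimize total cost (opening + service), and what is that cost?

For any fixed open set, each office goes to its cheapest open site; total = fixed + service.
{F3, F5}: M1→F3 3, M2→F5 2, M3→F3 2. Service 7; fixed 6; total 13.
{F1, F3, F5}: service 7 + fixed 8 = 15
{F3, F4}: service 9 + fixed 8 = 17
{F1, F2, F3, F4, F5}: M1→F3 3, M2→F5 2, M3→F3 2. Service 7; fixed 19; total 26.
No other subset beats 13.

Open F3 and F5; minimum total cost 13.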